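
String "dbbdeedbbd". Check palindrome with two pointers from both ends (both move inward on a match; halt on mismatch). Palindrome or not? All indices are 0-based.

[0,9] 'd'=='d' → l++,r--
[1,8] 'b'=='b' → l++,r--
[2,7] 'b'=='b' → l++,r--
[3,6] 'd'=='d' → l++,r--
[4,5] 'e'=='e' → l++,r--

palindrome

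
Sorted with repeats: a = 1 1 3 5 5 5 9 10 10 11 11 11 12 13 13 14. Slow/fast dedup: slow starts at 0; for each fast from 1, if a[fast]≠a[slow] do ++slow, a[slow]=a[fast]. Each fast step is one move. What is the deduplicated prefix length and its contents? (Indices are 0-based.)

length 9; prefix = [1, 3, 5, 9, 10, 11, 12, 13, 14]

(s=0,f=1) a[fast]=1=a[slow] dup → fast++
(s=0,f=2) a[fast]=3≠a[slow]=1 write a[1]=3 → slow++,fast++
(s=1,f=3) a[fast]=5≠a[slow]=3 write a[2]=5 → slow++,fast++
(s=2,f=4) a[fast]=5=a[slow] dup → fast++
(s=2,f=5) a[fast]=5=a[slow] dup → fast++
(s=2,f=6) a[fast]=9≠a[slow]=5 write a[3]=9 → slow++,fast++
(s=3,f=7) a[fast]=10≠a[slow]=9 write a[4]=10 → slow++,fast++
(s=4,f=8) a[fast]=10=a[slow] dup → fast++
(s=4,f=9) a[fast]=11≠a[slow]=10 write a[5]=11 → slow++,fast++
(s=5,f=10) a[fast]=11=a[slow] dup → fast++
(s=5,f=11) a[fast]=11=a[slow] dup → fast++
(s=5,f=12) a[fast]=12≠a[slow]=11 write a[6]=12 → slow++,fast++
(s=6,f=13) a[fast]=13≠a[slow]=12 write a[7]=13 → slow++,fast++
(s=7,f=14) a[fast]=13=a[slow] dup → fast++
(s=7,f=15) a[fast]=14≠a[slow]=13 write a[8]=14 → slow++,fast++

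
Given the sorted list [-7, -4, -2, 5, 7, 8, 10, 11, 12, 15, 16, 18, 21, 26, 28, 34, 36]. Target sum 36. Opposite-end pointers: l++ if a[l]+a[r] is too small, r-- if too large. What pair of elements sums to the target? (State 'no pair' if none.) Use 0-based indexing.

(8, 28)

l=0 r=16: -7+36=29 <36, l++
l=1 r=16: -4+36=32 <36, l++
l=2 r=16: -2+36=34 <36, l++
l=3 r=16: 5+36=41 >36, r--
l=3 r=15: 5+34=39 >36, r--
l=3 r=14: 5+28=33 <36, l++
l=4 r=14: 7+28=35 <36, l++
l=5 r=14: 8+28=36, found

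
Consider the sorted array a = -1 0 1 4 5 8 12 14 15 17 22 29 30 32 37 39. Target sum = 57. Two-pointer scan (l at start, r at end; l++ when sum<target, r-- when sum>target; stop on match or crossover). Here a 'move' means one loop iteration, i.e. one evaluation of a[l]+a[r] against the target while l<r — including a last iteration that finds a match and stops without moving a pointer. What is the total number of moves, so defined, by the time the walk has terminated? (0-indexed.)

15 moves

[0,15] -1+39=38 <57 → l++
[1,15] 0+39=39 <57 → l++
[2,15] 1+39=40 <57 → l++
[3,15] 4+39=43 <57 → l++
[4,15] 5+39=44 <57 → l++
[5,15] 8+39=47 <57 → l++
[6,15] 12+39=51 <57 → l++
[7,15] 14+39=53 <57 → l++
[8,15] 15+39=54 <57 → l++
[9,15] 17+39=56 <57 → l++
[10,15] 22+39=61 >57 → r--
[10,14] 22+37=59 >57 → r--
[10,13] 22+32=54 <57 → l++
[11,13] 29+32=61 >57 → r--
[11,12] 29+30=59 >57 → r--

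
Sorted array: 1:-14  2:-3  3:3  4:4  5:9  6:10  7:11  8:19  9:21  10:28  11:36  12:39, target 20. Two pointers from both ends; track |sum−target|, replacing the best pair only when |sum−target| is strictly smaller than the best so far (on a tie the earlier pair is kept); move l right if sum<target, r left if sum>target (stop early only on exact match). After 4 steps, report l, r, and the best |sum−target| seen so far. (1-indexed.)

l=2, r=9, best |Δ|=2

[1,12] -14+39=25 d=5 * → r--
[1,11] -14+36=22 d=2 * → r--
[1,10] -14+28=14 d=6 → l++
[2,10] -3+28=25 d=5 → r--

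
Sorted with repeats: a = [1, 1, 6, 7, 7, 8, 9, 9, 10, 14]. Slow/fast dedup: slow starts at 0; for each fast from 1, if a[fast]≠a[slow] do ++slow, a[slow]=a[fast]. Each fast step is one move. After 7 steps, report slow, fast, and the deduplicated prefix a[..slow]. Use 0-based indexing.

(s=0,f=1) a[fast]=1=a[slow] dup → fast++
(s=0,f=2) a[fast]=6≠a[slow]=1 write a[1]=6 → slow++,fast++
(s=1,f=3) a[fast]=7≠a[slow]=6 write a[2]=7 → slow++,fast++
(s=2,f=4) a[fast]=7=a[slow] dup → fast++
(s=2,f=5) a[fast]=8≠a[slow]=7 write a[3]=8 → slow++,fast++
(s=3,f=6) a[fast]=9≠a[slow]=8 write a[4]=9 → slow++,fast++
(s=4,f=7) a[fast]=9=a[slow] dup → fast++

slow=4, fast=8, prefix=[1, 6, 7, 8, 9]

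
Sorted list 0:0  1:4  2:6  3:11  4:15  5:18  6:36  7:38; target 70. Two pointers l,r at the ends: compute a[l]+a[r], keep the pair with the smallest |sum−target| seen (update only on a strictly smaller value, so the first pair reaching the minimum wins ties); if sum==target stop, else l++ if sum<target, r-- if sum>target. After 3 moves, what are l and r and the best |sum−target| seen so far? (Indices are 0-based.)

[0,7] 0+38=38 d=32 * → l++
[1,7] 4+38=42 d=28 * → l++
[2,7] 6+38=44 d=26 * → l++

l=3, r=7, best |Δ|=26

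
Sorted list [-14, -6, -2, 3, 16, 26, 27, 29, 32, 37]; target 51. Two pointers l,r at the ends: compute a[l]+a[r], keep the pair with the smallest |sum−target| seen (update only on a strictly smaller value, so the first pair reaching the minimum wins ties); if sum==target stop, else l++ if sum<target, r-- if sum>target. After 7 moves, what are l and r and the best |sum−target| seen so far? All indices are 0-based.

l=5, r=7, best |Δ|=2

[0,9] -14+37=23 d=28 * → l++
[1,9] -6+37=31 d=20 * → l++
[2,9] -2+37=35 d=16 * → l++
[3,9] 3+37=40 d=11 * → l++
[4,9] 16+37=53 d=2 * → r--
[4,8] 16+32=48 d=3 → l++
[5,8] 26+32=58 d=7 → r--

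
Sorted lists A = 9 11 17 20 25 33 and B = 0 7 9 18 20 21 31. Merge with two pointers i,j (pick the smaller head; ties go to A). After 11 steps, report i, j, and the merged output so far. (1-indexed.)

i=1 j=1: A[i]=9>B[j]=0 take 0, j++
i=1 j=2: A[i]=9>B[j]=7 take 7, j++
i=1 j=3: A[i]=9<=B[j]=9 take 9, i++
i=2 j=3: A[i]=11>B[j]=9 take 9, j++
i=2 j=4: A[i]=11<=B[j]=18 take 11, i++
i=3 j=4: A[i]=17<=B[j]=18 take 17, i++
i=4 j=4: A[i]=20>B[j]=18 take 18, j++
i=4 j=5: A[i]=20<=B[j]=20 take 20, i++
i=5 j=5: A[i]=25>B[j]=20 take 20, j++
i=5 j=6: A[i]=25>B[j]=21 take 21, j++
i=5 j=7: A[i]=25<=B[j]=31 take 25, i++

i=6, j=7, merged so far=[0, 7, 9, 9, 11, 17, 18, 20, 20, 21, 25]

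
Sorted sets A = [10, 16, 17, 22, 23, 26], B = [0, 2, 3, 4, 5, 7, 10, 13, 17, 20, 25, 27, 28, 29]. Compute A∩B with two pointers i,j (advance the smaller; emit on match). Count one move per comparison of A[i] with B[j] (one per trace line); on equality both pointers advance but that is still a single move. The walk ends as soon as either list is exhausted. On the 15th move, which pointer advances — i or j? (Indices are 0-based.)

i

i=0 j=0: 10>0, j++
i=0 j=1: 10>2, j++
i=0 j=2: 10>3, j++
i=0 j=3: 10>4, j++
i=0 j=4: 10>5, j++
i=0 j=5: 10>7, j++
i=0 j=6: 10==10 emit, i++,j++
i=1 j=7: 16>13, j++
i=1 j=8: 16<17, i++
i=2 j=8: 17==17 emit, i++,j++
i=3 j=9: 22>20, j++
i=3 j=10: 22<25, i++
i=4 j=10: 23<25, i++
i=5 j=10: 26>25, j++
i=5 j=11: 26<27, i++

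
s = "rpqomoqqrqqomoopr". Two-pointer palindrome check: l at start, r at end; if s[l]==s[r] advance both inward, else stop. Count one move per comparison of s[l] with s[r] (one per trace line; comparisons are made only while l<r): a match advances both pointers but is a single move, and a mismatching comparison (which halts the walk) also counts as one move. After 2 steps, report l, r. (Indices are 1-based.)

[1,17] 'r'=='r' → l++,r--
[2,16] 'p'=='p' → l++,r--

l=3, r=15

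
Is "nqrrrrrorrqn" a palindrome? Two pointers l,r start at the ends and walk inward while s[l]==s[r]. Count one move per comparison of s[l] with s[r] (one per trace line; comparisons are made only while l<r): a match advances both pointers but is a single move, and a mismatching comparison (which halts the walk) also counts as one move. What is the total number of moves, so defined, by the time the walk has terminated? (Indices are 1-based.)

l=1 r=12: 'n'=='n', l++,r--
l=2 r=11: 'q'=='q', l++,r--
l=3 r=10: 'r'=='r', l++,r--
l=4 r=9: 'r'=='r', l++,r--
l=5 r=8: 'r'!='o', stop

5 moves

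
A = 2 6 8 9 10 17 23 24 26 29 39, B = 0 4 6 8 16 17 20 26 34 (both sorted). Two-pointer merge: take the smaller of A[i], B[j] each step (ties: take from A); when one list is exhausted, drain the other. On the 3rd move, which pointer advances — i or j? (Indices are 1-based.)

i=1 j=1: A[i]=2>B[j]=0 take 0, j++
i=1 j=2: A[i]=2<=B[j]=4 take 2, i++
i=2 j=2: A[i]=6>B[j]=4 take 4, j++

j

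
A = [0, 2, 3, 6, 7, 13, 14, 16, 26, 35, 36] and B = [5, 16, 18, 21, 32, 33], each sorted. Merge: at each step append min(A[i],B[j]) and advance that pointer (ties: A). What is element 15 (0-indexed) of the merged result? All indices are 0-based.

i=0 j=0: A[i]=0<=B[j]=5 take 0, i++
i=1 j=0: A[i]=2<=B[j]=5 take 2, i++
i=2 j=0: A[i]=3<=B[j]=5 take 3, i++
i=3 j=0: A[i]=6>B[j]=5 take 5, j++
i=3 j=1: A[i]=6<=B[j]=16 take 6, i++
i=4 j=1: A[i]=7<=B[j]=16 take 7, i++
i=5 j=1: A[i]=13<=B[j]=16 take 13, i++
i=6 j=1: A[i]=14<=B[j]=16 take 14, i++
i=7 j=1: A[i]=16<=B[j]=16 take 16, i++
i=8 j=1: A[i]=26>B[j]=16 take 16, j++
i=8 j=2: A[i]=26>B[j]=18 take 18, j++
i=8 j=3: A[i]=26>B[j]=21 take 21, j++
i=8 j=4: A[i]=26<=B[j]=32 take 26, i++
i=9 j=4: A[i]=35>B[j]=32 take 32, j++
i=9 j=5: A[i]=35>B[j]=33 take 33, j++
i=9 j=6: B done, take A[i]=35, i++
i=10 j=6: B done, take A[i]=36, i++

merged[15] = 35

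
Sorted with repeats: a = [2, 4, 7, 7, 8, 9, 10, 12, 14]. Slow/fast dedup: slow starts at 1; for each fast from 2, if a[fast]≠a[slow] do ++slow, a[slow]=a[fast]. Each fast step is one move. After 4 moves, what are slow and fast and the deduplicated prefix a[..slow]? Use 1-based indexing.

slow=1 fast=2: a[fast]=4≠a[slow]=2 write a[2]=4, slow++,fast++
slow=2 fast=3: a[fast]=7≠a[slow]=4 write a[3]=7, slow++,fast++
slow=3 fast=4: a[fast]=7=a[slow] dup, fast++
slow=3 fast=5: a[fast]=8≠a[slow]=7 write a[4]=8, slow++,fast++

slow=4, fast=6, prefix=[2, 4, 7, 8]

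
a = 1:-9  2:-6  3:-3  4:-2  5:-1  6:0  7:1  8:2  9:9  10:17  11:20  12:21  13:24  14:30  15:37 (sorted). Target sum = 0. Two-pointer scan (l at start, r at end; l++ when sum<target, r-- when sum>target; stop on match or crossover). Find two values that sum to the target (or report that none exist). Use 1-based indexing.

(-9, 9)

[1,15] -9+37=28 >0 → r--
[1,14] -9+30=21 >0 → r--
[1,13] -9+24=15 >0 → r--
[1,12] -9+21=12 >0 → r--
[1,11] -9+20=11 >0 → r--
[1,10] -9+17=8 >0 → r--
[1,9] -9+9=0 → found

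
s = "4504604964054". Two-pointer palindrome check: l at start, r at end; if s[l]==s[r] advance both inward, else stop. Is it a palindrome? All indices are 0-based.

not a palindrome (mismatch at 5,7)

l=0 r=12: '4'=='4', l++,r--
l=1 r=11: '5'=='5', l++,r--
l=2 r=10: '0'=='0', l++,r--
l=3 r=9: '4'=='4', l++,r--
l=4 r=8: '6'=='6', l++,r--
l=5 r=7: '0'!='9', stop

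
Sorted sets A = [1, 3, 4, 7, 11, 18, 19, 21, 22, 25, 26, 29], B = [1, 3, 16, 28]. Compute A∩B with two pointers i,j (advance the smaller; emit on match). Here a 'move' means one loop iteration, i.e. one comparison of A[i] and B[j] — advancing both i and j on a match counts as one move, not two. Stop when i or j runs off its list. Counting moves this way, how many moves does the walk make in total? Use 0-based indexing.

13 moves

i=0 j=0: 1==1 emit, i++,j++
i=1 j=1: 3==3 emit, i++,j++
i=2 j=2: 4<16, i++
i=3 j=2: 7<16, i++
i=4 j=2: 11<16, i++
i=5 j=2: 18>16, j++
i=5 j=3: 18<28, i++
i=6 j=3: 19<28, i++
i=7 j=3: 21<28, i++
i=8 j=3: 22<28, i++
i=9 j=3: 25<28, i++
i=10 j=3: 26<28, i++
i=11 j=3: 29>28, j++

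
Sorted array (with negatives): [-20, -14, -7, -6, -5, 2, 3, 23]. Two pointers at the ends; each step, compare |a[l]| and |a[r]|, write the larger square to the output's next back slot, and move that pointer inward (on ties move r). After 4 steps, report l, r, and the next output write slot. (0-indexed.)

l=3, r=6, next write slot=3

[0,7] |-20|<=|23| out[7]=529 → r--
[0,6] |-20|>|3| out[6]=400 → l++
[1,6] |-14|>|3| out[5]=196 → l++
[2,6] |-7|>|3| out[4]=49 → l++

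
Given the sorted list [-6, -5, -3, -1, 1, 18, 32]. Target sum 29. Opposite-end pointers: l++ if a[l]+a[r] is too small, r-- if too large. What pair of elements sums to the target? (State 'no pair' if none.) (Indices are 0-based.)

(-3, 32)

l=0 r=6: -6+32=26 <29, l++
l=1 r=6: -5+32=27 <29, l++
l=2 r=6: -3+32=29, found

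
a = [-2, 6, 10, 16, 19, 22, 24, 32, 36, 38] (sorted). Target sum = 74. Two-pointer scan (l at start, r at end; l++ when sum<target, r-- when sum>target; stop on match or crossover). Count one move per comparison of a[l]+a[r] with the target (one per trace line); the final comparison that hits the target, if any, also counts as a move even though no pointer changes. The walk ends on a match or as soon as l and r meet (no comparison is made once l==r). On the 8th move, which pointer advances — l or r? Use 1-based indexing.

[1,10] -2+38=36 <74 → l++
[2,10] 6+38=44 <74 → l++
[3,10] 10+38=48 <74 → l++
[4,10] 16+38=54 <74 → l++
[5,10] 19+38=57 <74 → l++
[6,10] 22+38=60 <74 → l++
[7,10] 24+38=62 <74 → l++
[8,10] 32+38=70 <74 → l++

l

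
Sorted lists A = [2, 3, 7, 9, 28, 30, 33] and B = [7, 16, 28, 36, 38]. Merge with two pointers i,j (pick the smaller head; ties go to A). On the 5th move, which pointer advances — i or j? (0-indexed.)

i

i=0 j=0: A[i]=2<=B[j]=7 take 2, i++
i=1 j=0: A[i]=3<=B[j]=7 take 3, i++
i=2 j=0: A[i]=7<=B[j]=7 take 7, i++
i=3 j=0: A[i]=9>B[j]=7 take 7, j++
i=3 j=1: A[i]=9<=B[j]=16 take 9, i++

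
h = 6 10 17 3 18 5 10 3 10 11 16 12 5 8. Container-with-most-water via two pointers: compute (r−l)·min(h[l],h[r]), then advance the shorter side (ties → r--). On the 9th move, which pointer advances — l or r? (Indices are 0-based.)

[0,13] min(6,8)*13=78 best=78 * → l++
[1,13] min(10,8)*12=96 best=96 * → r--
[1,12] min(10,5)*11=55 best=96 → r--
[1,11] min(10,12)*10=100 best=100 * → l++
[2,11] min(17,12)*9=108 best=108 * → r--
[2,10] min(17,16)*8=128 best=128 * → r--
[2,9] min(17,11)*7=77 best=128 → r--
[2,8] min(17,10)*6=60 best=128 → r--
[2,7] min(17,3)*5=15 best=128 → r--

r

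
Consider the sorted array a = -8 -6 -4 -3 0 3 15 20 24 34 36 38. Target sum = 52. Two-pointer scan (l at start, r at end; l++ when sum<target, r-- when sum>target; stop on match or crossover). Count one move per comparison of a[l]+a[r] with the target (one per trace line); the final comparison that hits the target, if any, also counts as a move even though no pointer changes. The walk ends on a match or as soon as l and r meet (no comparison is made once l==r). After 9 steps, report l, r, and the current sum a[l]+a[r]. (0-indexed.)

l=0 r=11: -8+38=30 <52, l++
l=1 r=11: -6+38=32 <52, l++
l=2 r=11: -4+38=34 <52, l++
l=3 r=11: -3+38=35 <52, l++
l=4 r=11: 0+38=38 <52, l++
l=5 r=11: 3+38=41 <52, l++
l=6 r=11: 15+38=53 >52, r--
l=6 r=10: 15+36=51 <52, l++
l=7 r=10: 20+36=56 >52, r--

l=7, r=9, sum=54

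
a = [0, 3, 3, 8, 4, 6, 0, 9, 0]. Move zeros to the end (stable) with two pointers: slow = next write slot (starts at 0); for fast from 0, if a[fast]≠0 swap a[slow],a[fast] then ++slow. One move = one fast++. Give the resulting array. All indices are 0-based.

[3, 3, 8, 4, 6, 9, 0, 0, 0]

(s=0,f=0) a[fast]=0 → fast++
(s=0,f=1) a[fast]=3≠0 swap→a[0]=3 → slow++,fast++
(s=1,f=2) a[fast]=3≠0 swap→a[1]=3 → slow++,fast++
(s=2,f=3) a[fast]=8≠0 swap→a[2]=8 → slow++,fast++
(s=3,f=4) a[fast]=4≠0 swap→a[3]=4 → slow++,fast++
(s=4,f=5) a[fast]=6≠0 swap→a[4]=6 → slow++,fast++
(s=5,f=6) a[fast]=0 → fast++
(s=5,f=7) a[fast]=9≠0 swap→a[5]=9 → slow++,fast++
(s=6,f=8) a[fast]=0 → fast++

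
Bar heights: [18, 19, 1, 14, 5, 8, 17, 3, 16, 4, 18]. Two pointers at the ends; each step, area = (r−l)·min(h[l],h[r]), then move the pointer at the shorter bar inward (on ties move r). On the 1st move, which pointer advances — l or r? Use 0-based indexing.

l=0 r=10: min(18,18)*10=180 best=180 *, r--

r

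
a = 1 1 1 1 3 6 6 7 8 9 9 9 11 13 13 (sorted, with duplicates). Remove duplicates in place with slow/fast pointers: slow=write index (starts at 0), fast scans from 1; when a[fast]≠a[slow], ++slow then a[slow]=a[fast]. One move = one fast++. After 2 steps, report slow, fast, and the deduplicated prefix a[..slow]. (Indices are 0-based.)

slow=0 fast=1: a[fast]=1=a[slow] dup, fast++
slow=0 fast=2: a[fast]=1=a[slow] dup, fast++

slow=0, fast=3, prefix=[1]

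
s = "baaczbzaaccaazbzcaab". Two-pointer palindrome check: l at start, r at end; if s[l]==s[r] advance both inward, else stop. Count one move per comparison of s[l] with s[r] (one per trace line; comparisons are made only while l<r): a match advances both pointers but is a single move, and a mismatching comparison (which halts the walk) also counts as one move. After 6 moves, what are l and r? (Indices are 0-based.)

[0,19] 'b'=='b' → l++,r--
[1,18] 'a'=='a' → l++,r--
[2,17] 'a'=='a' → l++,r--
[3,16] 'c'=='c' → l++,r--
[4,15] 'z'=='z' → l++,r--
[5,14] 'b'=='b' → l++,r--

l=6, r=13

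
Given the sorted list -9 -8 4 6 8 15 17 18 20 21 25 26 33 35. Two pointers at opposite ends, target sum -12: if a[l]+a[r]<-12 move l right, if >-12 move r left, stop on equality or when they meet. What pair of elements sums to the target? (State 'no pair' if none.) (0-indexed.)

l=0 r=13: -9+35=26 >-12, r--
l=0 r=12: -9+33=24 >-12, r--
l=0 r=11: -9+26=17 >-12, r--
l=0 r=10: -9+25=16 >-12, r--
l=0 r=9: -9+21=12 >-12, r--
l=0 r=8: -9+20=11 >-12, r--
l=0 r=7: -9+18=9 >-12, r--
l=0 r=6: -9+17=8 >-12, r--
l=0 r=5: -9+15=6 >-12, r--
l=0 r=4: -9+8=-1 >-12, r--
l=0 r=3: -9+6=-3 >-12, r--
l=0 r=2: -9+4=-5 >-12, r--
l=0 r=1: -9+-8=-17 <-12, l++

no pair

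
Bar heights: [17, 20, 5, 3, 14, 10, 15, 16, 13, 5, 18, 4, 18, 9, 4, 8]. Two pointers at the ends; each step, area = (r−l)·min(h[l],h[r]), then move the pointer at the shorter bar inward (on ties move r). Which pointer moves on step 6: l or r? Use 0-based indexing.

r

l=0 r=15: min(17,8)*15=120 best=120 *, r--
l=0 r=14: min(17,4)*14=56 best=120, r--
l=0 r=13: min(17,9)*13=117 best=120, r--
l=0 r=12: min(17,18)*12=204 best=204 *, l++
l=1 r=12: min(20,18)*11=198 best=204, r--
l=1 r=11: min(20,4)*10=40 best=204, r--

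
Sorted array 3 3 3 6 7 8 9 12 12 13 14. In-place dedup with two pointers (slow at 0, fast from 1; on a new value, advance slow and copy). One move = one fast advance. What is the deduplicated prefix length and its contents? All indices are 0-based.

slow=0 fast=1: a[fast]=3=a[slow] dup, fast++
slow=0 fast=2: a[fast]=3=a[slow] dup, fast++
slow=0 fast=3: a[fast]=6≠a[slow]=3 write a[1]=6, slow++,fast++
slow=1 fast=4: a[fast]=7≠a[slow]=6 write a[2]=7, slow++,fast++
slow=2 fast=5: a[fast]=8≠a[slow]=7 write a[3]=8, slow++,fast++
slow=3 fast=6: a[fast]=9≠a[slow]=8 write a[4]=9, slow++,fast++
slow=4 fast=7: a[fast]=12≠a[slow]=9 write a[5]=12, slow++,fast++
slow=5 fast=8: a[fast]=12=a[slow] dup, fast++
slow=5 fast=9: a[fast]=13≠a[slow]=12 write a[6]=13, slow++,fast++
slow=6 fast=10: a[fast]=14≠a[slow]=13 write a[7]=14, slow++,fast++

length 8; prefix = [3, 6, 7, 8, 9, 12, 13, 14]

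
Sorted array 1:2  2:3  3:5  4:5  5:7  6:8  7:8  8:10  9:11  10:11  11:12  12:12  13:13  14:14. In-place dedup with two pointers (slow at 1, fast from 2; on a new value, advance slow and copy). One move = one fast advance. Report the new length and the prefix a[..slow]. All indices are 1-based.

slow=1 fast=2: a[fast]=3≠a[slow]=2 write a[2]=3, slow++,fast++
slow=2 fast=3: a[fast]=5≠a[slow]=3 write a[3]=5, slow++,fast++
slow=3 fast=4: a[fast]=5=a[slow] dup, fast++
slow=3 fast=5: a[fast]=7≠a[slow]=5 write a[4]=7, slow++,fast++
slow=4 fast=6: a[fast]=8≠a[slow]=7 write a[5]=8, slow++,fast++
slow=5 fast=7: a[fast]=8=a[slow] dup, fast++
slow=5 fast=8: a[fast]=10≠a[slow]=8 write a[6]=10, slow++,fast++
slow=6 fast=9: a[fast]=11≠a[slow]=10 write a[7]=11, slow++,fast++
slow=7 fast=10: a[fast]=11=a[slow] dup, fast++
slow=7 fast=11: a[fast]=12≠a[slow]=11 write a[8]=12, slow++,fast++
slow=8 fast=12: a[fast]=12=a[slow] dup, fast++
slow=8 fast=13: a[fast]=13≠a[slow]=12 write a[9]=13, slow++,fast++
slow=9 fast=14: a[fast]=14≠a[slow]=13 write a[10]=14, slow++,fast++

length 10; prefix = [2, 3, 5, 7, 8, 10, 11, 12, 13, 14]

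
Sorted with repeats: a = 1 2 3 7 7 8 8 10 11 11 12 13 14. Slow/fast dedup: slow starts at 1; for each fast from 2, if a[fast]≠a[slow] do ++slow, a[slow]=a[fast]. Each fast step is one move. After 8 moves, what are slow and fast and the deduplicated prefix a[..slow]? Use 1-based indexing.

(s=1,f=2) a[fast]=2≠a[slow]=1 write a[2]=2 → slow++,fast++
(s=2,f=3) a[fast]=3≠a[slow]=2 write a[3]=3 → slow++,fast++
(s=3,f=4) a[fast]=7≠a[slow]=3 write a[4]=7 → slow++,fast++
(s=4,f=5) a[fast]=7=a[slow] dup → fast++
(s=4,f=6) a[fast]=8≠a[slow]=7 write a[5]=8 → slow++,fast++
(s=5,f=7) a[fast]=8=a[slow] dup → fast++
(s=5,f=8) a[fast]=10≠a[slow]=8 write a[6]=10 → slow++,fast++
(s=6,f=9) a[fast]=11≠a[slow]=10 write a[7]=11 → slow++,fast++

slow=7, fast=10, prefix=[1, 2, 3, 7, 8, 10, 11]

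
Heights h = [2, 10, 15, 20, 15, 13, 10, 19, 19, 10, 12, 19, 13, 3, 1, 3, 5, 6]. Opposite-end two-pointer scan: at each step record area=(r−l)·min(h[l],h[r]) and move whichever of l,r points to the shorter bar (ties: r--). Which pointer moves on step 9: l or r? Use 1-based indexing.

l

l=1 r=18: min(2,6)*17=34 best=34 *, l++
l=2 r=18: min(10,6)*16=96 best=96 *, r--
l=2 r=17: min(10,5)*15=75 best=96, r--
l=2 r=16: min(10,3)*14=42 best=96, r--
l=2 r=15: min(10,1)*13=13 best=96, r--
l=2 r=14: min(10,3)*12=36 best=96, r--
l=2 r=13: min(10,13)*11=110 best=110 *, l++
l=3 r=13: min(15,13)*10=130 best=130 *, r--
l=3 r=12: min(15,19)*9=135 best=135 *, l++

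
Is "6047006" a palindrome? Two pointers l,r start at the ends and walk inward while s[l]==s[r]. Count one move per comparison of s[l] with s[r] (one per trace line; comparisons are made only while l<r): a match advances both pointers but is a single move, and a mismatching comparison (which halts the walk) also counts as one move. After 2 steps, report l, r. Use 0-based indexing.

[0,6] '6'=='6' → l++,r--
[1,5] '0'=='0' → l++,r--

l=2, r=4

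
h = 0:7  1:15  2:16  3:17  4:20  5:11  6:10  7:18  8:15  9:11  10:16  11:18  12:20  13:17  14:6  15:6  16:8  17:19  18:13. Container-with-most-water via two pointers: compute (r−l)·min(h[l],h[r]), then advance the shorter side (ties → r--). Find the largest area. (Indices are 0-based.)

l=0 r=18: min(7,13)*18=126 best=126 *, l++
l=1 r=18: min(15,13)*17=221 best=221 *, r--
l=1 r=17: min(15,19)*16=240 best=240 *, l++
l=2 r=17: min(16,19)*15=240 best=240, l++
l=3 r=17: min(17,19)*14=238 best=240, l++
l=4 r=17: min(20,19)*13=247 best=247 *, r--
l=4 r=16: min(20,8)*12=96 best=247, r--
l=4 r=15: min(20,6)*11=66 best=247, r--
l=4 r=14: min(20,6)*10=60 best=247, r--
l=4 r=13: min(20,17)*9=153 best=247, r--
l=4 r=12: min(20,20)*8=160 best=247, r--
l=4 r=11: min(20,18)*7=126 best=247, r--
l=4 r=10: min(20,16)*6=96 best=247, r--
l=4 r=9: min(20,11)*5=55 best=247, r--
l=4 r=8: min(20,15)*4=60 best=247, r--
l=4 r=7: min(20,18)*3=54 best=247, r--
l=4 r=6: min(20,10)*2=20 best=247, r--
l=4 r=5: min(20,11)*1=11 best=247, r--

max area = 247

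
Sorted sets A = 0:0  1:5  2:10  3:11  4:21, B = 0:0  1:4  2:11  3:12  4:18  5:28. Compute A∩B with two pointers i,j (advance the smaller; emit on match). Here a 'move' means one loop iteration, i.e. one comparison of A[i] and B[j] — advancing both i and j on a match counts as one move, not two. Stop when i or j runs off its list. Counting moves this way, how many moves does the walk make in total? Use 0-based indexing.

8 moves

[i=0,j=0] 0==0 emit → i++,j++
[i=1,j=1] 5>4 → j++
[i=1,j=2] 5<11 → i++
[i=2,j=2] 10<11 → i++
[i=3,j=2] 11==11 emit → i++,j++
[i=4,j=3] 21>12 → j++
[i=4,j=4] 21>18 → j++
[i=4,j=5] 21<28 → i++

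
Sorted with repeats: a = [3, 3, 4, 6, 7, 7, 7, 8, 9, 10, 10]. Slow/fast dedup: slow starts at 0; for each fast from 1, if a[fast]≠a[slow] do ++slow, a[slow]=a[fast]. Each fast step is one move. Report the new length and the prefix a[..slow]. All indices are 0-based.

length 7; prefix = [3, 4, 6, 7, 8, 9, 10]

(s=0,f=1) a[fast]=3=a[slow] dup → fast++
(s=0,f=2) a[fast]=4≠a[slow]=3 write a[1]=4 → slow++,fast++
(s=1,f=3) a[fast]=6≠a[slow]=4 write a[2]=6 → slow++,fast++
(s=2,f=4) a[fast]=7≠a[slow]=6 write a[3]=7 → slow++,fast++
(s=3,f=5) a[fast]=7=a[slow] dup → fast++
(s=3,f=6) a[fast]=7=a[slow] dup → fast++
(s=3,f=7) a[fast]=8≠a[slow]=7 write a[4]=8 → slow++,fast++
(s=4,f=8) a[fast]=9≠a[slow]=8 write a[5]=9 → slow++,fast++
(s=5,f=9) a[fast]=10≠a[slow]=9 write a[6]=10 → slow++,fast++
(s=6,f=10) a[fast]=10=a[slow] dup → fast++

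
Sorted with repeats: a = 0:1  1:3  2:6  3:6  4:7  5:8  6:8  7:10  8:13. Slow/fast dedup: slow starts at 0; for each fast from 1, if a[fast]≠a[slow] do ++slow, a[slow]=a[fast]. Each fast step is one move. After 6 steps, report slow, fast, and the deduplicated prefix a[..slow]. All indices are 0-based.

slow=4, fast=7, prefix=[1, 3, 6, 7, 8]

slow=0 fast=1: a[fast]=3≠a[slow]=1 write a[1]=3, slow++,fast++
slow=1 fast=2: a[fast]=6≠a[slow]=3 write a[2]=6, slow++,fast++
slow=2 fast=3: a[fast]=6=a[slow] dup, fast++
slow=2 fast=4: a[fast]=7≠a[slow]=6 write a[3]=7, slow++,fast++
slow=3 fast=5: a[fast]=8≠a[slow]=7 write a[4]=8, slow++,fast++
slow=4 fast=6: a[fast]=8=a[slow] dup, fast++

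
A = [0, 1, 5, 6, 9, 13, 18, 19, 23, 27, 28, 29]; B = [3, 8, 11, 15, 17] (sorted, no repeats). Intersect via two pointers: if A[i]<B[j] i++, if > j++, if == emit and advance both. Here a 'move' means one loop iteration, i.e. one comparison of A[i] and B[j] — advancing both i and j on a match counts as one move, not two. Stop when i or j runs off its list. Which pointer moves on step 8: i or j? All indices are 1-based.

j

[i=1,j=1] 0<3 → i++
[i=2,j=1] 1<3 → i++
[i=3,j=1] 5>3 → j++
[i=3,j=2] 5<8 → i++
[i=4,j=2] 6<8 → i++
[i=5,j=2] 9>8 → j++
[i=5,j=3] 9<11 → i++
[i=6,j=3] 13>11 → j++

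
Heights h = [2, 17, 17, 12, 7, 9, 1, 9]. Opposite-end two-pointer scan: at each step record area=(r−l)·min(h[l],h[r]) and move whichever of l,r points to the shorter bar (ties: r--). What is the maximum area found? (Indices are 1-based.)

max area = 54

l=1 r=8: min(2,9)*7=14 best=14 *, l++
l=2 r=8: min(17,9)*6=54 best=54 *, r--
l=2 r=7: min(17,1)*5=5 best=54, r--
l=2 r=6: min(17,9)*4=36 best=54, r--
l=2 r=5: min(17,7)*3=21 best=54, r--
l=2 r=4: min(17,12)*2=24 best=54, r--
l=2 r=3: min(17,17)*1=17 best=54, r--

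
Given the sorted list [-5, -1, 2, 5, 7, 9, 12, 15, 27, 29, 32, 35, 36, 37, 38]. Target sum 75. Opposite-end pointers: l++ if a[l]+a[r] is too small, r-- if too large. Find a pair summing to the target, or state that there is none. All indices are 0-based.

(37, 38)

l=0 r=14: -5+38=33 <75, l++
l=1 r=14: -1+38=37 <75, l++
l=2 r=14: 2+38=40 <75, l++
l=3 r=14: 5+38=43 <75, l++
l=4 r=14: 7+38=45 <75, l++
l=5 r=14: 9+38=47 <75, l++
l=6 r=14: 12+38=50 <75, l++
l=7 r=14: 15+38=53 <75, l++
l=8 r=14: 27+38=65 <75, l++
l=9 r=14: 29+38=67 <75, l++
l=10 r=14: 32+38=70 <75, l++
l=11 r=14: 35+38=73 <75, l++
l=12 r=14: 36+38=74 <75, l++
l=13 r=14: 37+38=75, found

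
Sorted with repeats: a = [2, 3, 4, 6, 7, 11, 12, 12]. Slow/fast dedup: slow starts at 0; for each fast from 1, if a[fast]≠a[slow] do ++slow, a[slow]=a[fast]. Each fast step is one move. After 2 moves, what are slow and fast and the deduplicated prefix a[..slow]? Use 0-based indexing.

(s=0,f=1) a[fast]=3≠a[slow]=2 write a[1]=3 → slow++,fast++
(s=1,f=2) a[fast]=4≠a[slow]=3 write a[2]=4 → slow++,fast++

slow=2, fast=3, prefix=[2, 3, 4]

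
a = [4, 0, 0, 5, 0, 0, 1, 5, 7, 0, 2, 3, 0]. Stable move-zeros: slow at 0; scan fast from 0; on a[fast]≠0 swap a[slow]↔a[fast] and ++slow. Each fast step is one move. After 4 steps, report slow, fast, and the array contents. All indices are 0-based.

(s=0,f=0) a[fast]=4≠0 swap→a[0]=4 → slow++,fast++
(s=1,f=1) a[fast]=0 → fast++
(s=1,f=2) a[fast]=0 → fast++
(s=1,f=3) a[fast]=5≠0 swap→a[1]=5 → slow++,fast++

slow=2, fast=4, a=[4, 5, 0, 0, 0, 0, 1, 5, 7, 0, 2, 3, 0]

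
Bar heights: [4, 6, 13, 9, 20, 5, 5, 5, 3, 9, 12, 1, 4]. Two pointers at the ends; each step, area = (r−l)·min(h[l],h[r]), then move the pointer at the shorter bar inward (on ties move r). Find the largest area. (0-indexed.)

max area = 96

l=0 r=12: min(4,4)*12=48 best=48 *, r--
l=0 r=11: min(4,1)*11=11 best=48, r--
l=0 r=10: min(4,12)*10=40 best=48, l++
l=1 r=10: min(6,12)*9=54 best=54 *, l++
l=2 r=10: min(13,12)*8=96 best=96 *, r--
l=2 r=9: min(13,9)*7=63 best=96, r--
l=2 r=8: min(13,3)*6=18 best=96, r--
l=2 r=7: min(13,5)*5=25 best=96, r--
l=2 r=6: min(13,5)*4=20 best=96, r--
l=2 r=5: min(13,5)*3=15 best=96, r--
l=2 r=4: min(13,20)*2=26 best=96, l++
l=3 r=4: min(9,20)*1=9 best=96, l++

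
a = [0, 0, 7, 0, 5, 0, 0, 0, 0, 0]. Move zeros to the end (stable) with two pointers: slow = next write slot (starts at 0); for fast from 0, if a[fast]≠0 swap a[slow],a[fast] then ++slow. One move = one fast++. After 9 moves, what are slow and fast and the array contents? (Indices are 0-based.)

slow=0 fast=0: a[fast]=0, fast++
slow=0 fast=1: a[fast]=0, fast++
slow=0 fast=2: a[fast]=7≠0 swap→a[0]=7, slow++,fast++
slow=1 fast=3: a[fast]=0, fast++
slow=1 fast=4: a[fast]=5≠0 swap→a[1]=5, slow++,fast++
slow=2 fast=5: a[fast]=0, fast++
slow=2 fast=6: a[fast]=0, fast++
slow=2 fast=7: a[fast]=0, fast++
slow=2 fast=8: a[fast]=0, fast++

slow=2, fast=9, a=[7, 5, 0, 0, 0, 0, 0, 0, 0, 0]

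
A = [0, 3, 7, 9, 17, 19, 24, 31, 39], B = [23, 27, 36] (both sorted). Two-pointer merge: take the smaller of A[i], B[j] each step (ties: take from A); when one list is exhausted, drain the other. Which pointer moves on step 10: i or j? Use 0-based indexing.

[i=0,j=0] A[i]=0<=B[j]=23 take 0 → i++
[i=1,j=0] A[i]=3<=B[j]=23 take 3 → i++
[i=2,j=0] A[i]=7<=B[j]=23 take 7 → i++
[i=3,j=0] A[i]=9<=B[j]=23 take 9 → i++
[i=4,j=0] A[i]=17<=B[j]=23 take 17 → i++
[i=5,j=0] A[i]=19<=B[j]=23 take 19 → i++
[i=6,j=0] A[i]=24>B[j]=23 take 23 → j++
[i=6,j=1] A[i]=24<=B[j]=27 take 24 → i++
[i=7,j=1] A[i]=31>B[j]=27 take 27 → j++
[i=7,j=2] A[i]=31<=B[j]=36 take 31 → i++

i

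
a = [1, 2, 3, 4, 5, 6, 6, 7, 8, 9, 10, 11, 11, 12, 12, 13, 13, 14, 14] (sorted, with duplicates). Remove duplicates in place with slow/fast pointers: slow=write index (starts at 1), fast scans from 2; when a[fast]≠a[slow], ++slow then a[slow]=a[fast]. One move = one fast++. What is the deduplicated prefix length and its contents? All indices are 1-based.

slow=1 fast=2: a[fast]=2≠a[slow]=1 write a[2]=2, slow++,fast++
slow=2 fast=3: a[fast]=3≠a[slow]=2 write a[3]=3, slow++,fast++
slow=3 fast=4: a[fast]=4≠a[slow]=3 write a[4]=4, slow++,fast++
slow=4 fast=5: a[fast]=5≠a[slow]=4 write a[5]=5, slow++,fast++
slow=5 fast=6: a[fast]=6≠a[slow]=5 write a[6]=6, slow++,fast++
slow=6 fast=7: a[fast]=6=a[slow] dup, fast++
slow=6 fast=8: a[fast]=7≠a[slow]=6 write a[7]=7, slow++,fast++
slow=7 fast=9: a[fast]=8≠a[slow]=7 write a[8]=8, slow++,fast++
slow=8 fast=10: a[fast]=9≠a[slow]=8 write a[9]=9, slow++,fast++
slow=9 fast=11: a[fast]=10≠a[slow]=9 write a[10]=10, slow++,fast++
slow=10 fast=12: a[fast]=11≠a[slow]=10 write a[11]=11, slow++,fast++
slow=11 fast=13: a[fast]=11=a[slow] dup, fast++
slow=11 fast=14: a[fast]=12≠a[slow]=11 write a[12]=12, slow++,fast++
slow=12 fast=15: a[fast]=12=a[slow] dup, fast++
slow=12 fast=16: a[fast]=13≠a[slow]=12 write a[13]=13, slow++,fast++
slow=13 fast=17: a[fast]=13=a[slow] dup, fast++
slow=13 fast=18: a[fast]=14≠a[slow]=13 write a[14]=14, slow++,fast++
slow=14 fast=19: a[fast]=14=a[slow] dup, fast++

length 14; prefix = [1, 2, 3, 4, 5, 6, 7, 8, 9, 10, 11, 12, 13, 14]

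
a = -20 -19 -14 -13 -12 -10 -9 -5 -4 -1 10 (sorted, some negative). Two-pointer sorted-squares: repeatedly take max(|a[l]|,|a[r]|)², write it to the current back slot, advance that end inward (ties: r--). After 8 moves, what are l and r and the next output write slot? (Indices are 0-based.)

[0,10] |-20|>|10| out[10]=400 → l++
[1,10] |-19|>|10| out[9]=361 → l++
[2,10] |-14|>|10| out[8]=196 → l++
[3,10] |-13|>|10| out[7]=169 → l++
[4,10] |-12|>|10| out[6]=144 → l++
[5,10] |-10|<=|10| out[5]=100 → r--
[5,9] |-10|>|-1| out[4]=100 → l++
[6,9] |-9|>|-1| out[3]=81 → l++

l=7, r=9, next write slot=2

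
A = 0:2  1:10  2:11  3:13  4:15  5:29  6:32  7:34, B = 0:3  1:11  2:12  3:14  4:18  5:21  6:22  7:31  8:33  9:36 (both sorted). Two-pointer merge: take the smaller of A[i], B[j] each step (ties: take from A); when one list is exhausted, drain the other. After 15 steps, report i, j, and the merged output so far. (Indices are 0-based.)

i=7, j=8, merged so far=[2, 3, 10, 11, 11, 12, 13, 14, 15, 18, 21, 22, 29, 31, 32]

[i=0,j=0] A[i]=2<=B[j]=3 take 2 → i++
[i=1,j=0] A[i]=10>B[j]=3 take 3 → j++
[i=1,j=1] A[i]=10<=B[j]=11 take 10 → i++
[i=2,j=1] A[i]=11<=B[j]=11 take 11 → i++
[i=3,j=1] A[i]=13>B[j]=11 take 11 → j++
[i=3,j=2] A[i]=13>B[j]=12 take 12 → j++
[i=3,j=3] A[i]=13<=B[j]=14 take 13 → i++
[i=4,j=3] A[i]=15>B[j]=14 take 14 → j++
[i=4,j=4] A[i]=15<=B[j]=18 take 15 → i++
[i=5,j=4] A[i]=29>B[j]=18 take 18 → j++
[i=5,j=5] A[i]=29>B[j]=21 take 21 → j++
[i=5,j=6] A[i]=29>B[j]=22 take 22 → j++
[i=5,j=7] A[i]=29<=B[j]=31 take 29 → i++
[i=6,j=7] A[i]=32>B[j]=31 take 31 → j++
[i=6,j=8] A[i]=32<=B[j]=33 take 32 → i++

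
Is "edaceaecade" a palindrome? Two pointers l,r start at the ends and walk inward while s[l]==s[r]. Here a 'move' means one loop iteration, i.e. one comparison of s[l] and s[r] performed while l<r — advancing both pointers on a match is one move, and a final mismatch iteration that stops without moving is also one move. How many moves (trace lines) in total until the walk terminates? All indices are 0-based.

l=0 r=10: 'e'=='e', l++,r--
l=1 r=9: 'd'=='d', l++,r--
l=2 r=8: 'a'=='a', l++,r--
l=3 r=7: 'c'=='c', l++,r--
l=4 r=6: 'e'=='e', l++,r--

5 moves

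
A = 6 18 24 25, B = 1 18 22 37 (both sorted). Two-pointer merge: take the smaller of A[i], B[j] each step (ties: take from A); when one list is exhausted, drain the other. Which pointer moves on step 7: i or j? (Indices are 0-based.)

i

i=0 j=0: A[i]=6>B[j]=1 take 1, j++
i=0 j=1: A[i]=6<=B[j]=18 take 6, i++
i=1 j=1: A[i]=18<=B[j]=18 take 18, i++
i=2 j=1: A[i]=24>B[j]=18 take 18, j++
i=2 j=2: A[i]=24>B[j]=22 take 22, j++
i=2 j=3: A[i]=24<=B[j]=37 take 24, i++
i=3 j=3: A[i]=25<=B[j]=37 take 25, i++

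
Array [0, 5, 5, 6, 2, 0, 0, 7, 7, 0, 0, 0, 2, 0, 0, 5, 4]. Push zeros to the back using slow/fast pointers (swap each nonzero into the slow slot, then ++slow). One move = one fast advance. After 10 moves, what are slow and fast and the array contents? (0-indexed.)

(s=0,f=0) a[fast]=0 → fast++
(s=0,f=1) a[fast]=5≠0 swap→a[0]=5 → slow++,fast++
(s=1,f=2) a[fast]=5≠0 swap→a[1]=5 → slow++,fast++
(s=2,f=3) a[fast]=6≠0 swap→a[2]=6 → slow++,fast++
(s=3,f=4) a[fast]=2≠0 swap→a[3]=2 → slow++,fast++
(s=4,f=5) a[fast]=0 → fast++
(s=4,f=6) a[fast]=0 → fast++
(s=4,f=7) a[fast]=7≠0 swap→a[4]=7 → slow++,fast++
(s=5,f=8) a[fast]=7≠0 swap→a[5]=7 → slow++,fast++
(s=6,f=9) a[fast]=0 → fast++

slow=6, fast=10, a=[5, 5, 6, 2, 7, 7, 0, 0, 0, 0, 0, 0, 2, 0, 0, 5, 4]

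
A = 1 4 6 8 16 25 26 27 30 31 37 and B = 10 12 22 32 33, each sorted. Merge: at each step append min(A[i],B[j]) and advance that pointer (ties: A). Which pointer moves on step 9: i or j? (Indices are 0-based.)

i

[i=0,j=0] A[i]=1<=B[j]=10 take 1 → i++
[i=1,j=0] A[i]=4<=B[j]=10 take 4 → i++
[i=2,j=0] A[i]=6<=B[j]=10 take 6 → i++
[i=3,j=0] A[i]=8<=B[j]=10 take 8 → i++
[i=4,j=0] A[i]=16>B[j]=10 take 10 → j++
[i=4,j=1] A[i]=16>B[j]=12 take 12 → j++
[i=4,j=2] A[i]=16<=B[j]=22 take 16 → i++
[i=5,j=2] A[i]=25>B[j]=22 take 22 → j++
[i=5,j=3] A[i]=25<=B[j]=32 take 25 → i++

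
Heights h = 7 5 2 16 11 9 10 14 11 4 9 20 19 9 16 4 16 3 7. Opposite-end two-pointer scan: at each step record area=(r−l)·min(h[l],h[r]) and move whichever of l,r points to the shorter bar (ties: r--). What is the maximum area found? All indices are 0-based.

max area = 208

[0,18] min(7,7)*18=126 best=126 * → r--
[0,17] min(7,3)*17=51 best=126 → r--
[0,16] min(7,16)*16=112 best=126 → l++
[1,16] min(5,16)*15=75 best=126 → l++
[2,16] min(2,16)*14=28 best=126 → l++
[3,16] min(16,16)*13=208 best=208 * → r--
[3,15] min(16,4)*12=48 best=208 → r--
[3,14] min(16,16)*11=176 best=208 → r--
[3,13] min(16,9)*10=90 best=208 → r--
[3,12] min(16,19)*9=144 best=208 → l++
[4,12] min(11,19)*8=88 best=208 → l++
[5,12] min(9,19)*7=63 best=208 → l++
[6,12] min(10,19)*6=60 best=208 → l++
[7,12] min(14,19)*5=70 best=208 → l++
[8,12] min(11,19)*4=44 best=208 → l++
[9,12] min(4,19)*3=12 best=208 → l++
[10,12] min(9,19)*2=18 best=208 → l++
[11,12] min(20,19)*1=19 best=208 → r--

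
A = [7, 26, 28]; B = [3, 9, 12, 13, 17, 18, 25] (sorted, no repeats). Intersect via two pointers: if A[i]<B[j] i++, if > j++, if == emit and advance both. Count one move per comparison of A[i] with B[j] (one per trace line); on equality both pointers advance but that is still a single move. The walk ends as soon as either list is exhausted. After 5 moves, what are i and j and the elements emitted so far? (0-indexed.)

i=1, j=4, emitted=[]

[i=0,j=0] 7>3 → j++
[i=0,j=1] 7<9 → i++
[i=1,j=1] 26>9 → j++
[i=1,j=2] 26>12 → j++
[i=1,j=3] 26>13 → j++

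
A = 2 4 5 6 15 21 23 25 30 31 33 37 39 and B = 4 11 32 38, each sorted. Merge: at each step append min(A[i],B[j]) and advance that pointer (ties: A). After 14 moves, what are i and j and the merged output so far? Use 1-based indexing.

[i=1,j=1] A[i]=2<=B[j]=4 take 2 → i++
[i=2,j=1] A[i]=4<=B[j]=4 take 4 → i++
[i=3,j=1] A[i]=5>B[j]=4 take 4 → j++
[i=3,j=2] A[i]=5<=B[j]=11 take 5 → i++
[i=4,j=2] A[i]=6<=B[j]=11 take 6 → i++
[i=5,j=2] A[i]=15>B[j]=11 take 11 → j++
[i=5,j=3] A[i]=15<=B[j]=32 take 15 → i++
[i=6,j=3] A[i]=21<=B[j]=32 take 21 → i++
[i=7,j=3] A[i]=23<=B[j]=32 take 23 → i++
[i=8,j=3] A[i]=25<=B[j]=32 take 25 → i++
[i=9,j=3] A[i]=30<=B[j]=32 take 30 → i++
[i=10,j=3] A[i]=31<=B[j]=32 take 31 → i++
[i=11,j=3] A[i]=33>B[j]=32 take 32 → j++
[i=11,j=4] A[i]=33<=B[j]=38 take 33 → i++

i=12, j=4, merged so far=[2, 4, 4, 5, 6, 11, 15, 21, 23, 25, 30, 31, 32, 33]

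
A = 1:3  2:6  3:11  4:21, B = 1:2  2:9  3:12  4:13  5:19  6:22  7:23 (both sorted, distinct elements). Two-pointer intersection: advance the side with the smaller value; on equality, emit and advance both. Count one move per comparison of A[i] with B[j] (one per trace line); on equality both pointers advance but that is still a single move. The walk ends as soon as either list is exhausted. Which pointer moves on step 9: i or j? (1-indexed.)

[i=1,j=1] 3>2 → j++
[i=1,j=2] 3<9 → i++
[i=2,j=2] 6<9 → i++
[i=3,j=2] 11>9 → j++
[i=3,j=3] 11<12 → i++
[i=4,j=3] 21>12 → j++
[i=4,j=4] 21>13 → j++
[i=4,j=5] 21>19 → j++
[i=4,j=6] 21<22 → i++

i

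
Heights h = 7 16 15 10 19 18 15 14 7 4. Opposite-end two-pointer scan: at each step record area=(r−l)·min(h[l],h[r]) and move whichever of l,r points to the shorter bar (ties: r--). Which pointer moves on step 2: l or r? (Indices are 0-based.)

r

l=0 r=9: min(7,4)*9=36 best=36 *, r--
l=0 r=8: min(7,7)*8=56 best=56 *, r--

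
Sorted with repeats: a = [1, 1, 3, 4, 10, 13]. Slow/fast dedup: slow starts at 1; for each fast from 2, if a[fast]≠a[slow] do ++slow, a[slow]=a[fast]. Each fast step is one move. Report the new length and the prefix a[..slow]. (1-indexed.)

length 5; prefix = [1, 3, 4, 10, 13]

(s=1,f=2) a[fast]=1=a[slow] dup → fast++
(s=1,f=3) a[fast]=3≠a[slow]=1 write a[2]=3 → slow++,fast++
(s=2,f=4) a[fast]=4≠a[slow]=3 write a[3]=4 → slow++,fast++
(s=3,f=5) a[fast]=10≠a[slow]=4 write a[4]=10 → slow++,fast++
(s=4,f=6) a[fast]=13≠a[slow]=10 write a[5]=13 → slow++,fast++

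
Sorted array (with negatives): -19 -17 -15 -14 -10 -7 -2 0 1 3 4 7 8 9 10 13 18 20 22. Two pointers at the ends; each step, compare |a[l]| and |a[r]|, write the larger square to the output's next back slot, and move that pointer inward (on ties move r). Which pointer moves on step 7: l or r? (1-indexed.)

l

l=1 r=19: |-19|<=|22| out[19]=484, r--
l=1 r=18: |-19|<=|20| out[18]=400, r--
l=1 r=17: |-19|>|18| out[17]=361, l++
l=2 r=17: |-17|<=|18| out[16]=324, r--
l=2 r=16: |-17|>|13| out[15]=289, l++
l=3 r=16: |-15|>|13| out[14]=225, l++
l=4 r=16: |-14|>|13| out[13]=196, l++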